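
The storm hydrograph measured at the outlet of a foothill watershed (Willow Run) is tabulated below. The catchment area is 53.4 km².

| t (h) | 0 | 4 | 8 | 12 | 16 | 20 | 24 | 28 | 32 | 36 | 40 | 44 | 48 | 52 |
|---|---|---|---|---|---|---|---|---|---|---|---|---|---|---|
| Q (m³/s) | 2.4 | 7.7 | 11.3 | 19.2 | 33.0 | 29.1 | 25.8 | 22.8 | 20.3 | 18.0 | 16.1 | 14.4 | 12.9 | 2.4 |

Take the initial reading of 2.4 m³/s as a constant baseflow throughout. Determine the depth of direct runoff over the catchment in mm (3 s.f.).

Direct runoff: 0.0, 5.3, 8.9, 16.8, 30.6, 26.7, 23.4, 20.4, 17.9, 15.6, 13.7, 12.0, 10.5, 0.0 m³/s; ΣQ_DR = 201.8 m³/s.
V = ΣQ_DR · Δt = 201.8 × 14400 s = 2.906 × 10^6 m³.
Over A = 53.4 km², depth = V / A = 54.4 mm.

d ≈ 54.4 mm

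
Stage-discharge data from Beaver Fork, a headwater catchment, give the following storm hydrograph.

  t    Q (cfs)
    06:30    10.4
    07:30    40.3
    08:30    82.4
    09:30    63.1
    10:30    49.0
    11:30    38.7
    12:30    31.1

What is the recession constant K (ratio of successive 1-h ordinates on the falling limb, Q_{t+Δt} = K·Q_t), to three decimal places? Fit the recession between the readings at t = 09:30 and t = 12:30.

K ≈ 0.790

Using the recession-limb readings at t = 09:30 and t = 12:30: Q falls from 63.1 to 31.1 cfs over 3 intervals.
K = (Q₂/Q₁)^(1/3) = (31.1/63.1)^(1/3) = 0.790.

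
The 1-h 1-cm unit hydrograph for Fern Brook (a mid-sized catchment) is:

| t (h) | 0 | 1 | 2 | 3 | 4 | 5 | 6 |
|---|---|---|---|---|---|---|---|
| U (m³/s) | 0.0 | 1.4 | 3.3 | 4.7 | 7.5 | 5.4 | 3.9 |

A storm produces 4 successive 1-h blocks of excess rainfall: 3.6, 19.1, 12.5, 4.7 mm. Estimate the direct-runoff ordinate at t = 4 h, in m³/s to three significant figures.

By discrete convolution, Q_j = Σ (P_i / 10 mm) · U_{j−i}.
At t = 4 h (j=4): Q = (3.6/10)·7.5 + (19.1/10)·4.7 + (12.5/10)·3.3 + (4.7/10)·1.4 = 16.5 m³/s.

Q ≈ 16.5 m³/s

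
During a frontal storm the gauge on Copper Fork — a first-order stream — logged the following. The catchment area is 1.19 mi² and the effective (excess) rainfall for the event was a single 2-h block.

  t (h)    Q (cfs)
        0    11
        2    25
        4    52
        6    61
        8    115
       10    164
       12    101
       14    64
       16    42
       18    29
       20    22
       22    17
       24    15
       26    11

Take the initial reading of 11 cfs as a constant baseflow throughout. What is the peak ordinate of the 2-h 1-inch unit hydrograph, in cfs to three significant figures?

U_p ≈ 102 cfs

Direct runoff: 0.0, 14.0, 41.0, 50.0, 104.0, 153.0, 90.0, 53.0, 31.0, 18.0, 11.0, 6.0, 4.0, 0.0 cfs; ΣQ_DR = 575.0 cfs, peak = 153.0 cfs.
Runoff depth d = ΣQ_DR·Δt / A = 575.0 × 7200 / (1.19 mi²) = 1.497 in.
The 1-inch UH is the DRH scaled by (1 in)/d, so U_p = 153.0 × 1/1.497 = 102 cfs.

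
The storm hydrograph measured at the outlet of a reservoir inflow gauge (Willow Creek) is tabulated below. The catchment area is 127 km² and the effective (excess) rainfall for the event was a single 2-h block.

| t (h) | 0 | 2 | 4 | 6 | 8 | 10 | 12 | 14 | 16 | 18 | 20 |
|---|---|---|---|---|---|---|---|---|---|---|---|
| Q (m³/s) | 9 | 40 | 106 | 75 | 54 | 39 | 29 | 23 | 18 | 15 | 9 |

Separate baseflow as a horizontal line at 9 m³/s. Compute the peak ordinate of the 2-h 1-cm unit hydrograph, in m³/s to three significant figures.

U_p ≈ 53.8 m³/s

Direct runoff: 0.0, 31.0, 97.0, 66.0, 45.0, 30.0, 20.0, 14.0, 9.0, 6.0, 0.0 m³/s; ΣQ_DR = 318.0 m³/s, peak = 97.0 m³/s.
Runoff depth d = ΣQ_DR·Δt / A = 318.0 × 7200 / (127 km²) = 18.03 mm.
The 1-cm UH is the DRH scaled by (10 mm)/d, so U_p = 97.0 × 10/18.03 = 53.8 m³/s.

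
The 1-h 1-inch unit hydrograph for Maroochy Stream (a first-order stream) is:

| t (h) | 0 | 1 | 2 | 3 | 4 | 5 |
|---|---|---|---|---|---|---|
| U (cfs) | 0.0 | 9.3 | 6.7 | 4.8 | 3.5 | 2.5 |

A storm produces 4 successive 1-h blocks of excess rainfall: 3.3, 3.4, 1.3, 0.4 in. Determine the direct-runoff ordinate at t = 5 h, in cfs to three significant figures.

Q ≈ 29.1 cfs

By discrete convolution, Q_j = Σ (P_i / 1 in) · U_{j−i}.
At t = 5 h (j=5): Q = (3.3/1)·2.5 + (3.4/1)·3.5 + (1.3/1)·4.8 + (0.4/1)·6.7 = 29.1 cfs.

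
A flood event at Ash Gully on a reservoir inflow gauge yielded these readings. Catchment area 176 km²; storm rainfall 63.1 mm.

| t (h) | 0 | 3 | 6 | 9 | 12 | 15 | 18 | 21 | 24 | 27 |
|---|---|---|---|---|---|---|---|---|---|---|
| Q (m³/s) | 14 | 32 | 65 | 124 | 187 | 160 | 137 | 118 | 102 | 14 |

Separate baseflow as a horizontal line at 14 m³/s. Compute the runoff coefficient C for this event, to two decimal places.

ΣQ_DR = 813.0 m³/s; V = ΣQ_DR·Δt = 8.780 × 10^6 m³.
Runoff depth d = V / A = 49.89 mm.
C = d / P = 49.89 / 63.1 = 0.79.

C ≈ 0.79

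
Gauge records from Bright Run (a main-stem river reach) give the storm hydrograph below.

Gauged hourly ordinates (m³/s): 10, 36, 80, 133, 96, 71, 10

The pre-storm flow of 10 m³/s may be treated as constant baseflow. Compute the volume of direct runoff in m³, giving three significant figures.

V ≈ 1.32 × 10^6 m³

Direct-runoff ordinates (Q − Q_b): 0.0, 26.0, 70.0, 123.0, 86.0, 61.0, 0.0 m³/s.
ΣQ_DR = 366.0 m³/s.
With Δt = 1 h = 3600 s, V = ΣQ_DR · Δt = 366.0 × 3600 = 1.32 × 10^6 m³.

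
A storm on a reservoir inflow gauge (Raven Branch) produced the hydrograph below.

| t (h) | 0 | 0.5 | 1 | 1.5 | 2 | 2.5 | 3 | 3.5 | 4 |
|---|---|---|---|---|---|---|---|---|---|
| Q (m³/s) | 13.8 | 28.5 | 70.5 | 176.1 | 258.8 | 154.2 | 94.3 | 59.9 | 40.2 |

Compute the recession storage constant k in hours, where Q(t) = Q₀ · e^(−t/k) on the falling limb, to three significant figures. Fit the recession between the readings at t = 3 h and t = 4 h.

On the falling limb, Q drops from 94.3 to 40.2 m³/s between t = 3 h and t = 4 h (Δt = 1 h).
k = −Δt / ln(Q₂/Q₁) = −1 / ln(40.2/94.3) = 1.17 h.

k ≈ 1.17 h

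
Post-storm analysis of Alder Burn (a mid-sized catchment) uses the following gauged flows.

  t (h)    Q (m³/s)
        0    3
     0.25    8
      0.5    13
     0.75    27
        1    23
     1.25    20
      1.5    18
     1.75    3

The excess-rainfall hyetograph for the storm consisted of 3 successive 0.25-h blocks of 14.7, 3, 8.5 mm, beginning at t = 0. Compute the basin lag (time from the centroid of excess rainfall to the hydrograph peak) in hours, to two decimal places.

t_L ≈ 0.43 h

Centroid of excess rainfall: t_c = Σ P_i·t̄_i / ΣP_i = 0.3158 h (block centres at 0.125, 0.375, 0.625 h).
Hydrograph peak occurs at t = 0.75 h, so basin lag t_L = 0.75 − 0.3158 = 0.43 h.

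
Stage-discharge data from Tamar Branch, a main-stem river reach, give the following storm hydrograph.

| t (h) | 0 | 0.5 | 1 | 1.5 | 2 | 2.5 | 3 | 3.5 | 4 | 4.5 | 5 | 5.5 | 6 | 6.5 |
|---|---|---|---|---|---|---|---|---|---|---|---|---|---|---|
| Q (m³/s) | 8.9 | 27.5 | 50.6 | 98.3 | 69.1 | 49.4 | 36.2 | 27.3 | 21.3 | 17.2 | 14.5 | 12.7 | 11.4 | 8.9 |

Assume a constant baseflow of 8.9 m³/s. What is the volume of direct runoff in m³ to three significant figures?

V ≈ 5.92 × 10^5 m³

Direct-runoff ordinates (Q − Q_b): 0.0, 18.6, 41.7, 89.4, 60.2, 40.5, 27.3, 18.4, 12.4, 8.3, 5.6, 3.8, 2.5, 0.0 m³/s.
ΣQ_DR = 328.7 m³/s.
With Δt = 0.5 h = 1800 s, V = ΣQ_DR · Δt = 328.7 × 1800 = 5.92 × 10^5 m³.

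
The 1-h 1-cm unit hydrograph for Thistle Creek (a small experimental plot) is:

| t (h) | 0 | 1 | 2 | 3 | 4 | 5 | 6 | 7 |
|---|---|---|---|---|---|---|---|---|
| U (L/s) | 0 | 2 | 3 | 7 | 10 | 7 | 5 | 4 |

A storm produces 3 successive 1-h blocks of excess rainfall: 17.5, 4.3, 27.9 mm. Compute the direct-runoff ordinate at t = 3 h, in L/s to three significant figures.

By discrete convolution, Q_j = Σ (P_i / 10 mm) · U_{j−i}.
At t = 3 h (j=3): Q = (17.5/10)·7 + (4.3/10)·3 + (27.9/10)·2 = 19.1 L/s.

Q ≈ 19.1 L/s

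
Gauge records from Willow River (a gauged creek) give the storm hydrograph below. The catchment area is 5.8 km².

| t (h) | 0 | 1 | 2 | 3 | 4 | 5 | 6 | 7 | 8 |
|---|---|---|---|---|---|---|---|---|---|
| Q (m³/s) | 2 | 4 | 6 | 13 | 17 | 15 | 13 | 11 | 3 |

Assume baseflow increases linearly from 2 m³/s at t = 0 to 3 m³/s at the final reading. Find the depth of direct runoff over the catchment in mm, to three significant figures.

d ≈ 38.2 mm

Direct runoff: 0.00, 1.88, 3.75, 10.62, 14.50, 12.38, 10.25, 8.12, 0.00 m³/s; ΣQ_DR = 61.50 m³/s.
V = ΣQ_DR · Δt = 61.50 × 3600 s = 2.214 × 10^5 m³.
Over A = 5.8 km², depth = V / A = 38.2 mm.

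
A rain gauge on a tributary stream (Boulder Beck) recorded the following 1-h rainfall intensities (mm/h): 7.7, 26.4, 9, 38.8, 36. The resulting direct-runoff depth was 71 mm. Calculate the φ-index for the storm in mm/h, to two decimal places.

Only the 3 blocks with intensity above φ contribute runoff: 26.4, 38.8, 36 mm/h.
Σ(I−φ)·Δt = d  ⇒  (26.4+38.8+36 − 3φ)·1 = 71
φ = (101.2 − 71/1) / 3 = 10.07 mm/h.

φ ≈ 10.07 mm/h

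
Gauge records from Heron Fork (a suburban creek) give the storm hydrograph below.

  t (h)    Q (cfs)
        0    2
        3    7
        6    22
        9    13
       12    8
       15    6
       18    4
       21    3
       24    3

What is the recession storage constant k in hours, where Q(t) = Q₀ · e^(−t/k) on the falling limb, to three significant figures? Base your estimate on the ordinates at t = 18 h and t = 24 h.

k ≈ 20.9 h

On the falling limb, Q drops from 4 to 3 cfs between t = 18 h and t = 24 h (Δt = 6 h).
k = −Δt / ln(Q₂/Q₁) = −6 / ln(3/4) = 20.9 h.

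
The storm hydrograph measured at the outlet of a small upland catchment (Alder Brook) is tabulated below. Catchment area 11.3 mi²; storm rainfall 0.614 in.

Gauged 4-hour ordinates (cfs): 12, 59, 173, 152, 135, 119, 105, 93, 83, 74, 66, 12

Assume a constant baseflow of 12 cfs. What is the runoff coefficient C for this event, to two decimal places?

ΣQ_DR = 939.0 cfs; V = ΣQ_DR·Δt = 1.352 × 10^7 ft³.
Runoff depth d = V / A = 0.5151 in.
C = d / P = 0.5151 / 0.614 = 0.84.

C ≈ 0.84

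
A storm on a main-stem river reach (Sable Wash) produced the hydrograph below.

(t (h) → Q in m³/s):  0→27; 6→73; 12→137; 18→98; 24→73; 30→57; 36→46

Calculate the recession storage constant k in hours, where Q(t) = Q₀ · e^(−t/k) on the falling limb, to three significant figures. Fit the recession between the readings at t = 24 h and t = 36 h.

On the falling limb, Q drops from 73 to 46 m³/s between t = 24 h and t = 36 h (Δt = 12 h).
k = −Δt / ln(Q₂/Q₁) = −12 / ln(46/73) = 26.0 h.

k ≈ 26.0 h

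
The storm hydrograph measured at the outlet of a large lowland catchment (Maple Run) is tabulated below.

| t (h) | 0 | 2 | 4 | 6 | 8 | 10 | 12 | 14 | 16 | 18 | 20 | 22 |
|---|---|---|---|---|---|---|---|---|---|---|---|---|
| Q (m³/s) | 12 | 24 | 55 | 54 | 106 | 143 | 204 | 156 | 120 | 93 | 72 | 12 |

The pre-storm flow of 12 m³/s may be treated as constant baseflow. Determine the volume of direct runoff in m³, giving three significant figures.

Direct-runoff ordinates (Q − Q_b): 0.0, 12.0, 43.0, 42.0, 94.0, 131.0, 192.0, 144.0, 108.0, 81.0, 60.0, 0.0 m³/s.
ΣQ_DR = 907.0 m³/s.
With Δt = 2 h = 7200 s, V = ΣQ_DR · Δt = 907.0 × 7200 = 6.53 × 10^6 m³.

V ≈ 6.53 × 10^6 m³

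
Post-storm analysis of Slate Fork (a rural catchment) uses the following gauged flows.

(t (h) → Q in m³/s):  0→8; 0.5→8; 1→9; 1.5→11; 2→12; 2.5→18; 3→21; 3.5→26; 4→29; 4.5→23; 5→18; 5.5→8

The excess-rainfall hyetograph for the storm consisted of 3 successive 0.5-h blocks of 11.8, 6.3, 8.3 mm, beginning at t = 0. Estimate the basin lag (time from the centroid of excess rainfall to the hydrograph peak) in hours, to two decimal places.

t_L ≈ 3.32 h

Centroid of excess rainfall: t_c = Σ P_i·t̄_i / ΣP_i = 0.6837 h (block centres at 0.25, 0.75, 1.25 h).
Hydrograph peak occurs at t = 4 h, so basin lag t_L = 4 − 0.6837 = 3.32 h.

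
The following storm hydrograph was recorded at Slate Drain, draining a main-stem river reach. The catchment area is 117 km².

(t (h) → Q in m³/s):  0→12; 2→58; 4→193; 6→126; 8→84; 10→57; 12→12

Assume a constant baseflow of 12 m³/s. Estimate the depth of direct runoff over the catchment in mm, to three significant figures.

d ≈ 28.2 mm

Direct runoff: 0.0, 46.0, 181.0, 114.0, 72.0, 45.0, 0.0 m³/s; ΣQ_DR = 458.0 m³/s.
V = ΣQ_DR · Δt = 458.0 × 7200 s = 3.298 × 10^6 m³.
Over A = 117 km², depth = V / A = 28.2 mm.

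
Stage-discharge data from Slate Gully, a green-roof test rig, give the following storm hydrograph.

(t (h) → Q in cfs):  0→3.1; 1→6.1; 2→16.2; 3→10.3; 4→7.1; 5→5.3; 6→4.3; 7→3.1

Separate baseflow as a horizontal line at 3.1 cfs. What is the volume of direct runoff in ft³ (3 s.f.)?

V ≈ 1.11 × 10^5 ft³

Direct-runoff ordinates (Q − Q_b): 0.0, 3.0, 13.1, 7.2, 4.0, 2.2, 1.2, 0.0 cfs.
ΣQ_DR = 30.70 cfs.
With Δt = 1 h = 3600 s, V = ΣQ_DR · Δt = 30.70 × 3600 = 1.11 × 10^5 ft³.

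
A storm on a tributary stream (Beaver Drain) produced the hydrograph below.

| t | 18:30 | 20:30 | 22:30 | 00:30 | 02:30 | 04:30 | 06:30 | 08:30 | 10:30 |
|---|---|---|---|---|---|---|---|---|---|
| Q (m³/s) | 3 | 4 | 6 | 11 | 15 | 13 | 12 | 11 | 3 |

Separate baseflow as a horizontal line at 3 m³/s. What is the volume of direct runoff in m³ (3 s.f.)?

Direct-runoff ordinates (Q − Q_b): 0.0, 1.0, 3.0, 8.0, 12.0, 10.0, 9.0, 8.0, 0.0 m³/s.
ΣQ_DR = 51.00 m³/s.
With Δt = 2 h = 7200 s, V = ΣQ_DR · Δt = 51.00 × 7200 = 3.67 × 10^5 m³.

V ≈ 3.67 × 10^5 m³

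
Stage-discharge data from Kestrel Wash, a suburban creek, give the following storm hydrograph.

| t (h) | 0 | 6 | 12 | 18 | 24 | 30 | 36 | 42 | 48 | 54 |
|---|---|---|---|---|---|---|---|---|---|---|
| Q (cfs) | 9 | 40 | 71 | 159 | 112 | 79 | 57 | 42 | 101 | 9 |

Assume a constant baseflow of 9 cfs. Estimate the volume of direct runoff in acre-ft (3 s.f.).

Direct-runoff ordinates (Q − Q_b): 0.0, 31.0, 62.0, 150.0, 103.0, 70.0, 48.0, 33.0, 92.0, 0.0 cfs.
ΣQ_DR = 589.0 cfs.
With Δt = 6 h = 21600 s, V = ΣQ_DR · Δt = 589.0 × 21600 = 1.27 × 10^7 ft³ = 292 acre-ft.

V ≈ 292 acre-ft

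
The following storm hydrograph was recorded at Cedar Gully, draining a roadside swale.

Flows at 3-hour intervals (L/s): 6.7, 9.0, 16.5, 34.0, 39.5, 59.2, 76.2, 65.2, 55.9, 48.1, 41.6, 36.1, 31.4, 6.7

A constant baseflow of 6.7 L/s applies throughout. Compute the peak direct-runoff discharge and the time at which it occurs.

Subtracting baseflow gives direct-runoff ordinates: 0.0, 2.3, 9.8, 27.3, 32.8, 52.5, 69.5, 58.5, 49.2, 41.4, 34.9, 29.4, 24.7, 0.0 L/s.
The maximum is 69.5 L/s, occurring at the reading for t = 18 h.

Q_p = 69.5 L/s at t = 18 h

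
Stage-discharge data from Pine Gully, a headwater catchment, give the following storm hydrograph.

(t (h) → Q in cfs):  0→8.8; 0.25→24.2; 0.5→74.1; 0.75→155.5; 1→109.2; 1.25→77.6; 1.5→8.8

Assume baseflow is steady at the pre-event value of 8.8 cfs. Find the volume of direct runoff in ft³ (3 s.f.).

Direct-runoff ordinates (Q − Q_b): 0.0, 15.4, 65.3, 146.7, 100.4, 68.8, 0.0 cfs.
ΣQ_DR = 396.6 cfs.
With Δt = 0.25 h = 900 s, V = ΣQ_DR · Δt = 396.6 × 900 = 3.57 × 10^5 ft³.

V ≈ 3.57 × 10^5 ft³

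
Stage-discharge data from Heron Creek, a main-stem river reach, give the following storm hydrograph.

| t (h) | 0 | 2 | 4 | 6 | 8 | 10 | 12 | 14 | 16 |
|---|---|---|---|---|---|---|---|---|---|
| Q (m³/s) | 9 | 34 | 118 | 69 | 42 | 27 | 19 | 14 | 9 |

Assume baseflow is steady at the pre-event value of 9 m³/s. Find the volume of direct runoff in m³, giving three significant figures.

Direct-runoff ordinates (Q − Q_b): 0.0, 25.0, 109.0, 60.0, 33.0, 18.0, 10.0, 5.0, 0.0 m³/s.
ΣQ_DR = 260.0 m³/s.
With Δt = 2 h = 7200 s, V = ΣQ_DR · Δt = 260.0 × 7200 = 1.87 × 10^6 m³.

V ≈ 1.87 × 10^6 m³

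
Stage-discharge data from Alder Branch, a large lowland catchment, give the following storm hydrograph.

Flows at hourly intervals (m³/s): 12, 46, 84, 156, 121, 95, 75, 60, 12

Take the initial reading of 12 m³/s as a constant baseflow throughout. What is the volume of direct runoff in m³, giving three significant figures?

V ≈ 1.99 × 10^6 m³

Direct-runoff ordinates (Q − Q_b): 0.0, 34.0, 72.0, 144.0, 109.0, 83.0, 63.0, 48.0, 0.0 m³/s.
ΣQ_DR = 553.0 m³/s.
With Δt = 1 h = 3600 s, V = ΣQ_DR · Δt = 553.0 × 3600 = 1.99 × 10^6 m³.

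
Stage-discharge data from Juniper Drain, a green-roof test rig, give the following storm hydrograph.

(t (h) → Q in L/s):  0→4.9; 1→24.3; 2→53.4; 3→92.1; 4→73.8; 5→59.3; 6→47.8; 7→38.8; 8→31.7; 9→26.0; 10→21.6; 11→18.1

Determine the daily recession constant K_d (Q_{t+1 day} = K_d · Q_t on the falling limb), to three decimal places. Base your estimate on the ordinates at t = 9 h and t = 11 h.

Between t = 9 h and t = 11 h the flow falls from 26.0 to 18.1 L/s over 2×1 h = 2 h.
Per-interval ratio K = (18.1/26.0)^(1/2) = 0.8344; K_d = K^(24/1) = 0.013.

K_d ≈ 0.013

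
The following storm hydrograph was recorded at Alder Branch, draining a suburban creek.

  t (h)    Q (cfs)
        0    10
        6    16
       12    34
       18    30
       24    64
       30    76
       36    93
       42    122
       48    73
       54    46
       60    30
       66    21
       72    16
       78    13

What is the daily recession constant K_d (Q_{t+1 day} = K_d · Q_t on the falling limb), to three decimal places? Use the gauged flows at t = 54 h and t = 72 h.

Between t = 54 h and t = 72 h the flow falls from 46 to 16 cfs over 3×6 h = 18 h.
Per-interval ratio K = (16/46)^(1/3) = 0.7033; K_d = K^(24/6) = 0.245.

K_d ≈ 0.245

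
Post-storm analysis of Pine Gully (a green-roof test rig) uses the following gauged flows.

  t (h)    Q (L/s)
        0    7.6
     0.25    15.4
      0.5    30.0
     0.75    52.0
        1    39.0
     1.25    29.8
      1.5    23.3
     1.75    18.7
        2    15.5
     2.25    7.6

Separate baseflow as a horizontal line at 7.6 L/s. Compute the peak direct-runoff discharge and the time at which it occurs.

Q_p = 44.4 L/s at t = 0.75 h

Subtracting baseflow gives direct-runoff ordinates: 0.0, 7.8, 22.4, 44.4, 31.4, 22.2, 15.7, 11.1, 7.9, 0.0 L/s.
The maximum is 44.4 L/s, occurring at the reading for t = 0.75 h.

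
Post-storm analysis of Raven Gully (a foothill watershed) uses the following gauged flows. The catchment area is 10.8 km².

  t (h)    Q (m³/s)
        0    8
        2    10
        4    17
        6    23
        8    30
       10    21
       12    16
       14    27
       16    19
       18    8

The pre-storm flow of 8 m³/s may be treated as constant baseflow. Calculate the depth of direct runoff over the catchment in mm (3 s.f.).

Direct runoff: 0.0, 2.0, 9.0, 15.0, 22.0, 13.0, 8.0, 19.0, 11.0, 0.0 m³/s; ΣQ_DR = 99.00 m³/s.
V = ΣQ_DR · Δt = 99.00 × 7200 s = 7.128 × 10^5 m³.
Over A = 10.8 km², depth = V / A = 66.0 mm.

d ≈ 66.0 mm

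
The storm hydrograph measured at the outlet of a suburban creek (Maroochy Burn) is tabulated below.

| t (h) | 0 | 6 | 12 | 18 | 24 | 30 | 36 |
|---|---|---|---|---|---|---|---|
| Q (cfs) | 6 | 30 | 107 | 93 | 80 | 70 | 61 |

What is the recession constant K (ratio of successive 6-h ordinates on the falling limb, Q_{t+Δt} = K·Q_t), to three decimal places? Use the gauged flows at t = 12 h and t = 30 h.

Using the recession-limb readings at t = 12 h and t = 30 h: Q falls from 107 to 70 cfs over 3 intervals.
K = (Q₂/Q₁)^(1/3) = (70/107)^(1/3) = 0.868.

K ≈ 0.868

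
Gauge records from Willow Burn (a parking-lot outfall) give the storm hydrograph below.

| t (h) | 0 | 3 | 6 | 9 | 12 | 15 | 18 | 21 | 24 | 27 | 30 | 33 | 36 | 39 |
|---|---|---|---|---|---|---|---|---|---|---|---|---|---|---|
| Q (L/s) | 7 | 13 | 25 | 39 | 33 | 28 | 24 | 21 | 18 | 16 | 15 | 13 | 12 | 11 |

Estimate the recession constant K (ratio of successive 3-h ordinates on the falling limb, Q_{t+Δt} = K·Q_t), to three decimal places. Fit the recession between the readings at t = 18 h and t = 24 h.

K ≈ 0.866

Using the recession-limb readings at t = 18 h and t = 24 h: Q falls from 24 to 18 L/s over 2 intervals.
K = (Q₂/Q₁)^(1/2) = (18/24)^(1/2) = 0.866.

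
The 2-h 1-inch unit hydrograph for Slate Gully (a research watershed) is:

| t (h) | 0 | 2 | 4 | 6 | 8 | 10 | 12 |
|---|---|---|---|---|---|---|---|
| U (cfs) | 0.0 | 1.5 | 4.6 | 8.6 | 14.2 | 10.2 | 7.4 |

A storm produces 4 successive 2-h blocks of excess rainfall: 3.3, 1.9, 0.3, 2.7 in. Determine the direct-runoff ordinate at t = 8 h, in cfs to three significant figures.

By discrete convolution, Q_j = Σ (P_i / 1 in) · U_{j−i}.
At t = 8 h (j=4): Q = (3.3/1)·14.2 + (1.9/1)·8.6 + (0.3/1)·4.6 + (2.7/1)·1.5 = 68.6 cfs.

Q ≈ 68.6 cfs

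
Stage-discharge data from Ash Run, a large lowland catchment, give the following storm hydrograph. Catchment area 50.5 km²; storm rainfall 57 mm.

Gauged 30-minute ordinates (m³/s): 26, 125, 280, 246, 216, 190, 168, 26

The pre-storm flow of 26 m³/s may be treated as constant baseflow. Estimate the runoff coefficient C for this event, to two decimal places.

ΣQ_DR = 1069 m³/s; V = ΣQ_DR·Δt = 1.924 × 10^6 m³.
Runoff depth d = V / A = 38.10 mm.
C = d / P = 38.10 / 57 = 0.67.

C ≈ 0.67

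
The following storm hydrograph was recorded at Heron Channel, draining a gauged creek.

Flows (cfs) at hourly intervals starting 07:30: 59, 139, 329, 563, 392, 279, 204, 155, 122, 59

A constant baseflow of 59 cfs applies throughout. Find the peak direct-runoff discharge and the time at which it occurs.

Q_p = 504.0 cfs at t = 10:30

Subtracting baseflow gives direct-runoff ordinates: 0.0, 80.0, 270.0, 504.0, 333.0, 220.0, 145.0, 96.0, 63.0, 0.0 cfs.
The maximum is 504.0 cfs, occurring at the reading for t = 10:30.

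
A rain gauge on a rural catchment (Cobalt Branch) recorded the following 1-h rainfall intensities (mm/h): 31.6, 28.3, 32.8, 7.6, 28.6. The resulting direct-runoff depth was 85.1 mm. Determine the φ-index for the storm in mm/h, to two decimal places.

φ ≈ 9.05 mm/h

Only the 4 blocks with intensity above φ contribute runoff: 31.6, 28.3, 32.8, 28.6 mm/h.
Σ(I−φ)·Δt = d  ⇒  (31.6+28.3+32.8+28.6 − 4φ)·1 = 85.1
φ = (121.3 − 85.1/1) / 4 = 9.05 mm/h.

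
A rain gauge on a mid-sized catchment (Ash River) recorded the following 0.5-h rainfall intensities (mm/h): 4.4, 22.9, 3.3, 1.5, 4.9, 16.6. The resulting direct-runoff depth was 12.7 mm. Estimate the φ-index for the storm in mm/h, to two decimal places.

Only the 2 blocks with intensity above φ contribute runoff: 22.9, 16.6 mm/h.
Σ(I−φ)·Δt = d  ⇒  (22.9+16.6 − 2φ)·0.5 = 12.7
φ = (39.50 − 12.7/0.5) / 2 = 7.05 mm/h.

φ ≈ 7.05 mm/h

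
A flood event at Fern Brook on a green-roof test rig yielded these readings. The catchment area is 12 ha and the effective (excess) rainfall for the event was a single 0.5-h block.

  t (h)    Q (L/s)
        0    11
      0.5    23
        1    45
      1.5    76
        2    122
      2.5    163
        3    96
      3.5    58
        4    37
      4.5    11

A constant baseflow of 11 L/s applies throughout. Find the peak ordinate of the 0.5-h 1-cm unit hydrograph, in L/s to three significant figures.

Direct runoff: 0.0, 12.0, 34.0, 65.0, 111.0, 152.0, 85.0, 47.0, 26.0, 0.0 L/s; ΣQ_DR = 532.0 L/s, peak = 152.0 L/s.
Runoff depth d = ΣQ_DR·Δt / A = 532.0 × 1800 / (12 ha) = 7.980 mm.
The 1-cm UH is the DRH scaled by (10 mm)/d, so U_p = 152.0 × 10/7.980 = 190 L/s.

U_p ≈ 190 L/s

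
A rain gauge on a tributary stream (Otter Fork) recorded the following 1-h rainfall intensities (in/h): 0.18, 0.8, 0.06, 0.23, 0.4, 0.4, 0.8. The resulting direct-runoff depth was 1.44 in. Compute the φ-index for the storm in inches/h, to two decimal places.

Only the 4 blocks with intensity above φ contribute runoff: 0.8, 0.4, 0.4, 0.8 in/h.
Σ(I−φ)·Δt = d  ⇒  (0.8+0.4+0.4+0.8 − 4φ)·1 = 1.44
φ = (2.400 − 1.44/1) / 4 = 0.24 in/h.

φ ≈ 0.24 in/h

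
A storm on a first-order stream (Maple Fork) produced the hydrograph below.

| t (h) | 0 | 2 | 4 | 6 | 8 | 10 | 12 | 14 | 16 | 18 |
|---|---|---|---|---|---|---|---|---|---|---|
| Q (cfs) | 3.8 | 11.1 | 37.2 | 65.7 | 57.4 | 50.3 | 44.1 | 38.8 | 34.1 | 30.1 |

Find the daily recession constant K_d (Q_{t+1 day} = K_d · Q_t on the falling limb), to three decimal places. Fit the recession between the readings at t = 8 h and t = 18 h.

Between t = 8 h and t = 18 h the flow falls from 57.4 to 30.1 cfs over 5×2 h = 10 h.
Per-interval ratio K = (30.1/57.4)^(1/5) = 0.8789; K_d = K^(24/2) = 0.212.

K_d ≈ 0.212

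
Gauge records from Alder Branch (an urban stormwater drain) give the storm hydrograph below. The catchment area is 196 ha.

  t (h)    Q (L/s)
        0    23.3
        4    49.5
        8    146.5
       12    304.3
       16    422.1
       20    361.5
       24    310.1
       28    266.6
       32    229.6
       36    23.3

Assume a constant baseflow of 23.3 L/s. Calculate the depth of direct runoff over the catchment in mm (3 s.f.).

Direct runoff: 0.0, 26.2, 123.2, 281.0, 398.8, 338.2, 286.8, 243.3, 206.3, 0.0 L/s; ΣQ_DR = 1904 L/s.
V = ΣQ_DR · Δt = 1904 × 14400 s = 2.741 × 10^7 L.
Over A = 196 ha, depth = V / A = 14.0 mm.

d ≈ 14.0 mm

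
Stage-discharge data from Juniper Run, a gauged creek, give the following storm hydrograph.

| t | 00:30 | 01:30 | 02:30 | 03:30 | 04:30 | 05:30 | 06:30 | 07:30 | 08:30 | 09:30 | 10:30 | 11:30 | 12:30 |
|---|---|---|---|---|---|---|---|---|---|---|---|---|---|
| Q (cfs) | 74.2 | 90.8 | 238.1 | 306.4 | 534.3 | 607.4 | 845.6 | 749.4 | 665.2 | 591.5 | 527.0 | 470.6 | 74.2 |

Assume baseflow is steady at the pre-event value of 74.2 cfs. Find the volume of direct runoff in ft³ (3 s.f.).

Direct-runoff ordinates (Q − Q_b): 0.0, 16.6, 163.9, 232.2, 460.1, 533.2, 771.4, 675.2, 591.0, 517.3, 452.8, 396.4, 0.0 cfs.
ΣQ_DR = 4810 cfs.
With Δt = 1 h = 3600 s, V = ΣQ_DR · Δt = 4810 × 3600 = 1.73 × 10^7 ft³.

V ≈ 1.73 × 10^7 ft³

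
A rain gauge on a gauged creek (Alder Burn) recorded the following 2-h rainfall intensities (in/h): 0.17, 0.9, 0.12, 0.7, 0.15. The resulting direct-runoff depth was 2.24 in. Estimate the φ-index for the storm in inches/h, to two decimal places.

Only the 2 blocks with intensity above φ contribute runoff: 0.9, 0.7 in/h.
Σ(I−φ)·Δt = d  ⇒  (0.9+0.7 − 2φ)·2 = 2.24
φ = (1.600 − 2.24/2) / 2 = 0.24 in/h.

φ ≈ 0.24 in/h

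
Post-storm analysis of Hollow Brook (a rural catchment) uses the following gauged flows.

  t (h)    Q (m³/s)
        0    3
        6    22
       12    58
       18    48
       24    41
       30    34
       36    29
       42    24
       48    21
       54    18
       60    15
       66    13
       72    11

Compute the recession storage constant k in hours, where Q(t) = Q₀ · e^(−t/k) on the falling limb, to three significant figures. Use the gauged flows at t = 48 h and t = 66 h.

k ≈ 37.5 h

On the falling limb, Q drops from 21 to 13 m³/s between t = 48 h and t = 66 h (Δt = 18 h).
k = −Δt / ln(Q₂/Q₁) = −18 / ln(13/21) = 37.5 h.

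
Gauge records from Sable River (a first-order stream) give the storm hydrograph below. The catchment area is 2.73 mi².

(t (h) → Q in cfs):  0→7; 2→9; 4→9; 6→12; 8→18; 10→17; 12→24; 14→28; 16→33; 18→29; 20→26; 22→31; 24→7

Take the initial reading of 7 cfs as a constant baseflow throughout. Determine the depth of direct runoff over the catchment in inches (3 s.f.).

d ≈ 0.181 in

Direct runoff: 0.0, 2.0, 2.0, 5.0, 11.0, 10.0, 17.0, 21.0, 26.0, 22.0, 19.0, 24.0, 0.0 cfs; ΣQ_DR = 159.0 cfs.
V = ΣQ_DR · Δt = 159.0 × 7200 s = 1.145 × 10^6 ft³.
Over A = 2.73 mi², depth = V / A = 0.181 in.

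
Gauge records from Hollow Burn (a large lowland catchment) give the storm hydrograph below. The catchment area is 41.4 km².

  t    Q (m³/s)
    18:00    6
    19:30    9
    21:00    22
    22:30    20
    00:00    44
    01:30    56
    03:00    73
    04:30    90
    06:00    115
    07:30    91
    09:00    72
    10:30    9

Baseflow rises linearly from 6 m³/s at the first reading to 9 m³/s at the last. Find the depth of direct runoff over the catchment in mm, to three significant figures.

Direct runoff: 0.00, 2.73, 15.45, 13.18, 36.91, 48.64, 65.36, 82.09, 106.82, 82.55, 63.27, 0.00 m³/s; ΣQ_DR = 517.0 m³/s.
V = ΣQ_DR · Δt = 517.0 × 5400 s = 2.792 × 10^6 m³.
Over A = 41.4 km², depth = V / A = 67.4 mm.

d ≈ 67.4 mm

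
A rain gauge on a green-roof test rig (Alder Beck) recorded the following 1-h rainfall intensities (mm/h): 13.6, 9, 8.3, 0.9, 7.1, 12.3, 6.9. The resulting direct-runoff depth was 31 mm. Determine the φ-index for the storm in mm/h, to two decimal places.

φ ≈ 4.37 mm/h

Only the 6 blocks with intensity above φ contribute runoff: 13.6, 9, 8.3, 7.1, 12.3, 6.9 mm/h.
Σ(I−φ)·Δt = d  ⇒  (13.6+9+8.3+7.1+12.3+6.9 − 6φ)·1 = 31
φ = (57.20 − 31/1) / 6 = 4.37 mm/h.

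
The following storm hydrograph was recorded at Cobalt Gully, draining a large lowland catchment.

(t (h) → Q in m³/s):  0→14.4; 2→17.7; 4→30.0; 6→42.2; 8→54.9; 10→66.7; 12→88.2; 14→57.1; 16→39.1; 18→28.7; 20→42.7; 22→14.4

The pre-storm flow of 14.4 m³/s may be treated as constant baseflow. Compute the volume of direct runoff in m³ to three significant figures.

V ≈ 2.33 × 10^6 m³

Direct-runoff ordinates (Q − Q_b): 0.0, 3.3, 15.6, 27.8, 40.5, 52.3, 73.8, 42.7, 24.7, 14.3, 28.3, 0.0 m³/s.
ΣQ_DR = 323.3 m³/s.
With Δt = 2 h = 7200 s, V = ΣQ_DR · Δt = 323.3 × 7200 = 2.33 × 10^6 m³.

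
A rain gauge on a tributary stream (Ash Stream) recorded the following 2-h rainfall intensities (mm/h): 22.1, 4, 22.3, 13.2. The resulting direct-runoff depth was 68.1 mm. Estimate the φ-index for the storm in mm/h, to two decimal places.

φ ≈ 7.85 mm/h

Only the 3 blocks with intensity above φ contribute runoff: 22.1, 22.3, 13.2 mm/h.
Σ(I−φ)·Δt = d  ⇒  (22.1+22.3+13.2 − 3φ)·2 = 68.1
φ = (57.60 − 68.1/2) / 3 = 7.85 mm/h.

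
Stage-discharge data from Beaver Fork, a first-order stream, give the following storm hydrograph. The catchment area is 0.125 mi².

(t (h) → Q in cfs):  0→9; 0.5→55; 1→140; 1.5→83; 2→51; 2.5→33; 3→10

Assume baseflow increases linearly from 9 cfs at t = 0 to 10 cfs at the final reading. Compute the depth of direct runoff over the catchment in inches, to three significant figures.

d ≈ 1.95 in

Direct runoff: 0.00, 45.83, 130.67, 73.50, 41.33, 23.17, 0.00 cfs; ΣQ_DR = 314.5 cfs.
V = ΣQ_DR · Δt = 314.5 × 1800 s = 5.661 × 10^5 ft³.
Over A = 0.125 mi², depth = V / A = 1.95 in.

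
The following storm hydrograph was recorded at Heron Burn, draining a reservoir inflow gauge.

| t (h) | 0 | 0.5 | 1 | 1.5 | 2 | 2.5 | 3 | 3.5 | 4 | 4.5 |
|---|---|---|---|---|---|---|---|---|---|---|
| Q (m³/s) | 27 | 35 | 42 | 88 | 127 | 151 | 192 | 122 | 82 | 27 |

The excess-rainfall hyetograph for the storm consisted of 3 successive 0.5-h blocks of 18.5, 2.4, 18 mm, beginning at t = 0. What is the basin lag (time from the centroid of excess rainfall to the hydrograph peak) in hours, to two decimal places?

t_L ≈ 2.26 h

Centroid of excess rainfall: t_c = Σ P_i·t̄_i / ΣP_i = 0.7436 h (block centres at 0.25, 0.75, 1.25 h).
Hydrograph peak occurs at t = 3 h, so basin lag t_L = 3 − 0.7436 = 2.26 h.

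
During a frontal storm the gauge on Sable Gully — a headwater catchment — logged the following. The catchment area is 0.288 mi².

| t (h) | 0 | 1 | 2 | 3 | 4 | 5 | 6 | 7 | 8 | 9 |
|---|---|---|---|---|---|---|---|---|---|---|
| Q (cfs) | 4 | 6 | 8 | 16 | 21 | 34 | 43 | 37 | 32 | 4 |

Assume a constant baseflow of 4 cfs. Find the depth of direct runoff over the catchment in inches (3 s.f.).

d ≈ 0.888 in

Direct runoff: 0.0, 2.0, 4.0, 12.0, 17.0, 30.0, 39.0, 33.0, 28.0, 0.0 cfs; ΣQ_DR = 165.0 cfs.
V = ΣQ_DR · Δt = 165.0 × 3600 s = 5.940 × 10^5 ft³.
Over A = 0.288 mi², depth = V / A = 0.888 in.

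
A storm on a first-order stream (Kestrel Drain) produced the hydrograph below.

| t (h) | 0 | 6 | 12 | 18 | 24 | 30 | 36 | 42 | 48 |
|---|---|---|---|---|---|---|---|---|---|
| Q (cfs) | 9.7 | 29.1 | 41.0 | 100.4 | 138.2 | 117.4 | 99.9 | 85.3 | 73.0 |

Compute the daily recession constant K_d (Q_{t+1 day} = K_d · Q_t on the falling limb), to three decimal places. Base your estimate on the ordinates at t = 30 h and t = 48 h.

Between t = 30 h and t = 48 h the flow falls from 117.4 to 73.0 cfs over 3×6 h = 18 h.
Per-interval ratio K = (73.0/117.4)^(1/3) = 0.8535; K_d = K^(24/6) = 0.531.

K_d ≈ 0.531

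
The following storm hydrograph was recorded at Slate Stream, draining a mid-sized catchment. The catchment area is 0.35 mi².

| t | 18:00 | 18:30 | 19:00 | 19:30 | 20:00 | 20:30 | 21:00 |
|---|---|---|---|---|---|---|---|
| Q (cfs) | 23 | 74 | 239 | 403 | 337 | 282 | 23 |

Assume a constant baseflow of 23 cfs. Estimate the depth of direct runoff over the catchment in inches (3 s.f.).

d ≈ 2.70 in

Direct runoff: 0.0, 51.0, 216.0, 380.0, 314.0, 259.0, 0.0 cfs; ΣQ_DR = 1220 cfs.
V = ΣQ_DR · Δt = 1220 × 1800 s = 2.196 × 10^6 ft³.
Over A = 0.35 mi², depth = V / A = 2.70 in.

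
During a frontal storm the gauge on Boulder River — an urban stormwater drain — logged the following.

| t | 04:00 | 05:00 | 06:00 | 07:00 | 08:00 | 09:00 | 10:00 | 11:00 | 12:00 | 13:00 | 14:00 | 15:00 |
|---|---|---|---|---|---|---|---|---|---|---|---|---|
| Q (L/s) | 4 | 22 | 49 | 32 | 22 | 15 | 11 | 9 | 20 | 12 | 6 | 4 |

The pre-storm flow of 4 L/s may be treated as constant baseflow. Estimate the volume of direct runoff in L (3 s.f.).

Direct-runoff ordinates (Q − Q_b): 0.0, 18.0, 45.0, 28.0, 18.0, 11.0, 7.0, 5.0, 16.0, 8.0, 2.0, 0.0 L/s.
ΣQ_DR = 158.0 L/s.
With Δt = 1 h = 3600 s, V = ΣQ_DR · Δt = 158.0 × 3600 = 5.69 × 10^5 L.

V ≈ 5.69 × 10^5 L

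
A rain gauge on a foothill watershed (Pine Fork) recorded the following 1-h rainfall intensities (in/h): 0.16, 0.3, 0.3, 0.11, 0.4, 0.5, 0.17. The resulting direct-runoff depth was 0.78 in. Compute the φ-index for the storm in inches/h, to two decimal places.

Only the 4 blocks with intensity above φ contribute runoff: 0.3, 0.3, 0.4, 0.5 in/h.
Σ(I−φ)·Δt = d  ⇒  (0.3+0.3+0.4+0.5 − 4φ)·1 = 0.78
φ = (1.500 − 0.78/1) / 4 = 0.18 in/h.

φ ≈ 0.18 in/h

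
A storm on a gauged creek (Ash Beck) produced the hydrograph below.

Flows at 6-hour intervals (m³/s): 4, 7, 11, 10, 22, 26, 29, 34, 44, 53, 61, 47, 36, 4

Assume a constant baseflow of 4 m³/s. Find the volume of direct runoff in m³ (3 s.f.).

Direct-runoff ordinates (Q − Q_b): 0.0, 3.0, 7.0, 6.0, 18.0, 22.0, 25.0, 30.0, 40.0, 49.0, 57.0, 43.0, 32.0, 0.0 m³/s.
ΣQ_DR = 332.0 m³/s.
With Δt = 6 h = 21600 s, V = ΣQ_DR · Δt = 332.0 × 21600 = 7.17 × 10^6 m³.

V ≈ 7.17 × 10^6 m³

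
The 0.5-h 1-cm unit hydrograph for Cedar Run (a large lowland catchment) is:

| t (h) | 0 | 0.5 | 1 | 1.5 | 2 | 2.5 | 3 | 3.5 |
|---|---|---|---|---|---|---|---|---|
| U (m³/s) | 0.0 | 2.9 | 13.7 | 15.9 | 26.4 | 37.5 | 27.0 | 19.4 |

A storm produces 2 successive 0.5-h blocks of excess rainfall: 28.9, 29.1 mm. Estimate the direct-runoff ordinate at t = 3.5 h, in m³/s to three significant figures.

Q ≈ 135 m³/s

By discrete convolution, Q_j = Σ (P_i / 10 mm) · U_{j−i}.
At t = 3.5 h (j=7): Q = (28.9/10)·19.4 + (29.1/10)·27.0 = 135 m³/s.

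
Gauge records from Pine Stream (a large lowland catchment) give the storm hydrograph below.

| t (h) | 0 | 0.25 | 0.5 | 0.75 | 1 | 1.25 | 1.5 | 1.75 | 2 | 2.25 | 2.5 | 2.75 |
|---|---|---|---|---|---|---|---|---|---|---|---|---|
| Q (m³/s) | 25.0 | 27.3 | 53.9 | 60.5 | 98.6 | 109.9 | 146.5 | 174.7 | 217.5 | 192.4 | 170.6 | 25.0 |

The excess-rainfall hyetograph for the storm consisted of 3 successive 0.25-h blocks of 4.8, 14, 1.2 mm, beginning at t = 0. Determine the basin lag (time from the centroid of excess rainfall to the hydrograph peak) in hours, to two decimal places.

Centroid of excess rainfall: t_c = Σ P_i·t̄_i / ΣP_i = 0.3300 h (block centres at 0.125, 0.375, 0.625 h).
Hydrograph peak occurs at t = 2 h, so basin lag t_L = 2 − 0.3300 = 1.67 h.

t_L ≈ 1.67 h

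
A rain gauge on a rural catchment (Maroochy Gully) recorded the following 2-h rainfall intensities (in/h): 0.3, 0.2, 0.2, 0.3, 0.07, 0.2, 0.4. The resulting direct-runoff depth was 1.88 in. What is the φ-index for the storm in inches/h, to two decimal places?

Only the 6 blocks with intensity above φ contribute runoff: 0.3, 0.2, 0.2, 0.3, 0.2, 0.4 in/h.
Σ(I−φ)·Δt = d  ⇒  (0.3+0.2+0.2+0.3+0.2+0.4 − 6φ)·2 = 1.88
φ = (1.600 − 1.88/2) / 6 = 0.11 in/h.

φ ≈ 0.11 in/h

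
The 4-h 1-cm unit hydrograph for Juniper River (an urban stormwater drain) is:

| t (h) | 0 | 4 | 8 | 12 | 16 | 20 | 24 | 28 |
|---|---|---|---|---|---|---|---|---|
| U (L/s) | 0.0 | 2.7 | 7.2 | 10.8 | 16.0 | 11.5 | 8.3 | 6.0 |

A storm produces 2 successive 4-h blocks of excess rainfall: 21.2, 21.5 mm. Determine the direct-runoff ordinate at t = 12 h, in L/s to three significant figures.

Q ≈ 38.4 L/s

By discrete convolution, Q_j = Σ (P_i / 10 mm) · U_{j−i}.
At t = 12 h (j=3): Q = (21.2/10)·10.8 + (21.5/10)·7.2 = 38.4 L/s.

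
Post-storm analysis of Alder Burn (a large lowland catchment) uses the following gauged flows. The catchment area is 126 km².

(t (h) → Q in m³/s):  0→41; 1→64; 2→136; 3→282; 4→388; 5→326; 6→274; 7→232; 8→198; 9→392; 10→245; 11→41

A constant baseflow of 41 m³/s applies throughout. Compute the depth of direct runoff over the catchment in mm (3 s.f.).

d ≈ 60.8 mm

Direct runoff: 0.0, 23.0, 95.0, 241.0, 347.0, 285.0, 233.0, 191.0, 157.0, 351.0, 204.0, 0.0 m³/s; ΣQ_DR = 2127 m³/s.
V = ΣQ_DR · Δt = 2127 × 3600 s = 7.657 × 10^6 m³.
Over A = 126 km², depth = V / A = 60.8 mm.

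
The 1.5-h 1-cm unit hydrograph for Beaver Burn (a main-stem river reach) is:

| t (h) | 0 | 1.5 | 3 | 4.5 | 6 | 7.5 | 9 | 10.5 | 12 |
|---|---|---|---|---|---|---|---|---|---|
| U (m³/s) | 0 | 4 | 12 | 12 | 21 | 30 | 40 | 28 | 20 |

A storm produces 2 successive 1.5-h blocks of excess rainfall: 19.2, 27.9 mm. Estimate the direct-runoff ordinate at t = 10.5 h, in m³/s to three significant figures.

Q ≈ 165 m³/s

By discrete convolution, Q_j = Σ (P_i / 10 mm) · U_{j−i}.
At t = 10.5 h (j=7): Q = (19.2/10)·28 + (27.9/10)·40 = 165 m³/s.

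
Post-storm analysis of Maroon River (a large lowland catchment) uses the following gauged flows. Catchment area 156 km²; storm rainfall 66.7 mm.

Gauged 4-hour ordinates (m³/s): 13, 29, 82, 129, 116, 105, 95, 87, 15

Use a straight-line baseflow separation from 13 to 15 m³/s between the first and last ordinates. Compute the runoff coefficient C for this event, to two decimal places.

C ≈ 0.75

ΣQ_DR = 545.0 m³/s; V = ΣQ_DR·Δt = 7.848 × 10^6 m³.
Runoff depth d = V / A = 50.31 mm.
C = d / P = 50.31 / 66.7 = 0.75.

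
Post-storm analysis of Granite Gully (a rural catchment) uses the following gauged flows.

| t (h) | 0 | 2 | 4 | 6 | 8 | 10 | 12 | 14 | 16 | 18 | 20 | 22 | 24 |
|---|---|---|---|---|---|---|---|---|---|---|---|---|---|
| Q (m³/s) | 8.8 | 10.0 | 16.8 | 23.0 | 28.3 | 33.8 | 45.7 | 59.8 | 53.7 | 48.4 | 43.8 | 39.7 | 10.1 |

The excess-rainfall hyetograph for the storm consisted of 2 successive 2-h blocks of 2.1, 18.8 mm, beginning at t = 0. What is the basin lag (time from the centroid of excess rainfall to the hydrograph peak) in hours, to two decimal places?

t_L ≈ 11.20 h

Centroid of excess rainfall: t_c = Σ P_i·t̄_i / ΣP_i = 2.7990 h (block centres at 1, 3 h).
Hydrograph peak occurs at t = 14 h, so basin lag t_L = 14 − 2.7990 = 11.20 h.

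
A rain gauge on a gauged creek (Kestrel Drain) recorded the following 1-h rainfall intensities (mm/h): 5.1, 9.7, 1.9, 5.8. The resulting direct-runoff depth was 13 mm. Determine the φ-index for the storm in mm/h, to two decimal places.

Only the 3 blocks with intensity above φ contribute runoff: 5.1, 9.7, 5.8 mm/h.
Σ(I−φ)·Δt = d  ⇒  (5.1+9.7+5.8 − 3φ)·1 = 13
φ = (20.60 − 13/1) / 3 = 2.53 mm/h.

φ ≈ 2.53 mm/h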